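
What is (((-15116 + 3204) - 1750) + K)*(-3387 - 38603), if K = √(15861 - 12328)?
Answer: 573667380 - 41990*√3533 ≈ 5.7117e+8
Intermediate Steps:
K = √3533 ≈ 59.439
(((-15116 + 3204) - 1750) + K)*(-3387 - 38603) = (((-15116 + 3204) - 1750) + √3533)*(-3387 - 38603) = ((-11912 - 1750) + √3533)*(-41990) = (-13662 + √3533)*(-41990) = 573667380 - 41990*√3533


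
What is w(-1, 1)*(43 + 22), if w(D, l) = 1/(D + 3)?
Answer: 65/2 ≈ 32.500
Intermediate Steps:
w(D, l) = 1/(3 + D)
w(-1, 1)*(43 + 22) = (43 + 22)/(3 - 1) = 65/2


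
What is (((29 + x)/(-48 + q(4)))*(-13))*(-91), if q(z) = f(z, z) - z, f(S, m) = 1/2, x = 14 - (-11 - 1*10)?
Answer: -151424/103 ≈ -1470.1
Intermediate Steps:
x = 35 (x = 14 - (-11 - 10) = 14 - 1*(-21) = 14 + 21 = 35)
f(S, m) = 1/2
q(z) = 1/2 - z
(((29 + x)/(-48 + q(4)))*(-13))*(-91) = (((29 + 35)/(-48 + (1/2 - 1*4)))*(-13))*(-91) = ((64/(-48 + (1/2 - 4)))*(-13))*(-91) = ((64/(-48 - 7/2))*(-13))*(-91) = ((64/(-103/2))*(-13))*(-91) = ((64*(-2/103))*(-13))*(-91) = -128/103*(-13)*(-91) = (1664/103)*(-91) = -151424/103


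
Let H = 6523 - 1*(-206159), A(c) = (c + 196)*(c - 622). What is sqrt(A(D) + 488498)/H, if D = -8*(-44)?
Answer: sqrt(340538)/212682 ≈ 0.0027438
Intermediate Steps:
D = 352
A(c) = (-622 + c)*(196 + c) (A(c) = (196 + c)*(-622 + c) = (-622 + c)*(196 + c))
H = 212682 (H = 6523 + 206159 = 212682)
sqrt(A(D) + 488498)/H = sqrt((-121912 + 352**2 - 426*352) + 488498)/212682 = sqrt((-121912 + 123904 - 149952) + 488498)*(1/212682) = sqrt(-147960 + 488498)*(1/212682) = sqrt(340538)*(1/212682) = sqrt(340538)/212682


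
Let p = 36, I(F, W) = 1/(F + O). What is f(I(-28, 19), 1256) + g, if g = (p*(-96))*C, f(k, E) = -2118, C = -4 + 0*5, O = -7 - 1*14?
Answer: 11706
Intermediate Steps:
O = -21 (O = -7 - 14 = -21)
I(F, W) = 1/(-21 + F) (I(F, W) = 1/(F - 21) = 1/(-21 + F))
C = -4 (C = -4 + 0 = -4)
g = 13824 (g = (36*(-96))*(-4) = -3456*(-4) = 13824)
f(I(-28, 19), 1256) + g = -2118 + 13824 = 11706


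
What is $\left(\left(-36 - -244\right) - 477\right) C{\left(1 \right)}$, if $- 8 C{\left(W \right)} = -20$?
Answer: $- \frac{1345}{2} \approx -672.5$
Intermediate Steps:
$C{\left(W \right)} = \frac{5}{2}$ ($C{\left(W \right)} = \left(- \frac{1}{8}\right) \left(-20\right) = \frac{5}{2}$)
$\left(\left(-36 - -244\right) - 477\right) C{\left(1 \right)} = \left(\left(-36 - -244\right) - 477\right) \frac{5}{2} = \left(\left(-36 + 244\right) - 477\right) \frac{5}{2} = \left(208 - 477\right) \frac{5}{2} = \left(-269\right) \frac{5}{2} = - \frac{1345}{2}$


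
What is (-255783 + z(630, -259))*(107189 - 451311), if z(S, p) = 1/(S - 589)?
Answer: 3608842514444/41 ≈ 8.8020e+10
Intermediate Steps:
z(S, p) = 1/(-589 + S)
(-255783 + z(630, -259))*(107189 - 451311) = (-255783 + 1/(-589 + 630))*(107189 - 451311) = (-255783 + 1/41)*(-344122) = -10487102/41*(-344122) = 3608842514444/41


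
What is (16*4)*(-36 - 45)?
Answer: -5184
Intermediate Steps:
(16*4)*(-36 - 45) = 64*(-81) = -5184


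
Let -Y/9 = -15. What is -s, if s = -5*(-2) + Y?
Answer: -145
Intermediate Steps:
Y = 135 (Y = -9*(-15) = 135)
s = 145 (s = -5*(-2) + 135 = 10 + 135 = 145)
-s = -1*145 = -145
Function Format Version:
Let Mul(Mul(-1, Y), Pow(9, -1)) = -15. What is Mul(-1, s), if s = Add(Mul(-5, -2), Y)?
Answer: -145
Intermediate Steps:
Y = 135 (Y = Mul(-9, -15) = 135)
s = 145 (s = Add(Mul(-5, -2), 135) = Add(10, 135) = 145)
Mul(-1, s) = Mul(-1, 145) = -145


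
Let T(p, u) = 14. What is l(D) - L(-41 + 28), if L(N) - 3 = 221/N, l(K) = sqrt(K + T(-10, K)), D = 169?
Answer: 14 + sqrt(183) ≈ 27.528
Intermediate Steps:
l(K) = sqrt(14 + K) (l(K) = sqrt(K + 14) = sqrt(14 + K))
L(N) = 3 + 221/N
l(D) - L(-41 + 28) = sqrt(14 + 169) - (3 + 221/(-41 + 28)) = sqrt(183) - (3 + 221/(-13)) = sqrt(183) - (3 + 221*(-1/13)) = sqrt(183) - (3 - 17) = sqrt(183) - 1*(-14) = sqrt(183) + 14 = 14 + sqrt(183)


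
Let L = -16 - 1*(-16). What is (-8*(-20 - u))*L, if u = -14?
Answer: 0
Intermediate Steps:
L = 0 (L = -16 + 16 = 0)
(-8*(-20 - u))*L = -8*(-20 - 1*(-14))*0 = -8*(-20 + 14)*0 = -8*(-6)*0 = 48*0 = 0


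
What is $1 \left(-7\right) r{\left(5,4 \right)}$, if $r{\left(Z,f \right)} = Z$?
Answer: $-35$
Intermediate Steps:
$1 \left(-7\right) r{\left(5,4 \right)} = 1 \left(-7\right) 5 = \left(-7\right) 5 = -35$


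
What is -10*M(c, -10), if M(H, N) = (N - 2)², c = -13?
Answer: -1440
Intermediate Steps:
M(H, N) = (-2 + N)²
-10*M(c, -10) = -10*(-2 - 10)² = -10*(-12)² = -10*144 = -1440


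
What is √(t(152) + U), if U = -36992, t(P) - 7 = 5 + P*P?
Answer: 2*I*√3469 ≈ 117.8*I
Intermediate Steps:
t(P) = 12 + P² (t(P) = 7 + (5 + P*P) = 7 + (5 + P²) = 12 + P²)
√(t(152) + U) = √((12 + 152²) - 36992) = √((12 + 23104) - 36992) = √(23116 - 36992) = √(-13876) = 2*I*√3469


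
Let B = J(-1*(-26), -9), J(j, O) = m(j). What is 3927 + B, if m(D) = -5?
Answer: 3922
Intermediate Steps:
J(j, O) = -5
B = -5
3927 + B = 3927 - 5 = 3922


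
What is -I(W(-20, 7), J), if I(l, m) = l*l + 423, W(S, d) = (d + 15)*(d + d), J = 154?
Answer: -95287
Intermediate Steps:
W(S, d) = 2*d*(15 + d) (W(S, d) = (15 + d)*(2*d) = 2*d*(15 + d))
I(l, m) = 423 + l**2 (I(l, m) = l**2 + 423 = 423 + l**2)
-I(W(-20, 7), J) = -(423 + (2*7*(15 + 7))**2) = -(423 + (2*7*22)**2) = -(423 + 308**2) = -(423 + 94864) = -1*95287 = -95287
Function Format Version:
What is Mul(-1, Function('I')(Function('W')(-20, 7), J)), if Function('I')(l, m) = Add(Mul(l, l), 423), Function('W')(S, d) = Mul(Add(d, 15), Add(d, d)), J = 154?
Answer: -95287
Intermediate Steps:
Function('W')(S, d) = Mul(2, d, Add(15, d)) (Function('W')(S, d) = Mul(Add(15, d), Mul(2, d)) = Mul(2, d, Add(15, d)))
Function('I')(l, m) = Add(423, Pow(l, 2)) (Function('I')(l, m) = Add(Pow(l, 2), 423) = Add(423, Pow(l, 2)))
Mul(-1, Function('I')(Function('W')(-20, 7), J)) = Mul(-1, Add(423, Pow(Mul(2, 7, Add(15, 7)), 2))) = Mul(-1, Add(423, Pow(Mul(2, 7, 22), 2))) = Mul(-1, Add(423, Pow(308, 2))) = Mul(-1, Add(423, 94864)) = Mul(-1, 95287) = -95287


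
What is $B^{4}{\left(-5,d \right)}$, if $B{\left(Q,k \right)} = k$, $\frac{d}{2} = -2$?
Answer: $256$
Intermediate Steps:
$d = -4$ ($d = 2 \left(-2\right) = -4$)
$B^{4}{\left(-5,d \right)} = \left(-4\right)^{4} = 256$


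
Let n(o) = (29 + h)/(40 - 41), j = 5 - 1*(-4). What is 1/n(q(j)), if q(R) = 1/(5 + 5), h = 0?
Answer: -1/29 ≈ -0.034483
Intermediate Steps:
j = 9 (j = 5 + 4 = 9)
q(R) = ⅒ (q(R) = 1/10 = ⅒)
n(o) = -29 (n(o) = (29 + 0)/(40 - 41) = 29/(-1) = 29*(-1) = -29)
1/n(q(j)) = 1/(-29) = -1/29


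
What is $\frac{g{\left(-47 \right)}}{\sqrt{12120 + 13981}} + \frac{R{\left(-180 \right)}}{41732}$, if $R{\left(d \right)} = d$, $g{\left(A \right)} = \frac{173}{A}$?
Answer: $- \frac{45}{10433} - \frac{173 \sqrt{26101}}{1226747} \approx -0.027097$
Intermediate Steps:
$\frac{g{\left(-47 \right)}}{\sqrt{12120 + 13981}} + \frac{R{\left(-180 \right)}}{41732} = \frac{173 \frac{1}{-47}}{\sqrt{12120 + 13981}} - \frac{180}{41732} = \frac{173 \left(- \frac{1}{47}\right)}{\sqrt{26101}} - \frac{45}{10433} = - \frac{173 \frac{\sqrt{26101}}{26101}}{47} - \frac{45}{10433} = - \frac{173 \sqrt{26101}}{1226747} - \frac{45}{10433} = - \frac{45}{10433} - \frac{173 \sqrt{26101}}{1226747}$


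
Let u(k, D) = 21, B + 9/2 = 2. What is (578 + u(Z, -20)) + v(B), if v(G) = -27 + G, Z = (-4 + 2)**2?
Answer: 1139/2 ≈ 569.50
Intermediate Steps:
B = -5/2 (B = -9/2 + 2 = -5/2 ≈ -2.5000)
Z = 4 (Z = (-2)**2 = 4)
(578 + u(Z, -20)) + v(B) = (578 + 21) + (-27 - 5/2) = 599 - 59/2 = 1139/2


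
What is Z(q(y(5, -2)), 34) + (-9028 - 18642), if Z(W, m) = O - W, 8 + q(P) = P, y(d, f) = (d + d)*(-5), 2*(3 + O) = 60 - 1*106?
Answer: -27638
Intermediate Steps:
O = -26 (O = -3 + (60 - 1*106)/2 = -3 + (60 - 106)/2 = -3 + (1/2)*(-46) = -3 - 23 = -26)
y(d, f) = -10*d (y(d, f) = (2*d)*(-5) = -10*d)
q(P) = -8 + P
Z(W, m) = -26 - W
Z(q(y(5, -2)), 34) + (-9028 - 18642) = (-26 - (-8 - 10*5)) + (-9028 - 18642) = (-26 - (-8 - 50)) - 27670 = (-26 - 1*(-58)) - 27670 = (-26 + 58) - 27670 = 32 - 27670 = -27638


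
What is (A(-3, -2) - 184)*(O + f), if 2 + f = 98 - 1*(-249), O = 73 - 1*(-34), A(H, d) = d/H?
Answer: -248600/3 ≈ -82867.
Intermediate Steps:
O = 107 (O = 73 + 34 = 107)
f = 345 (f = -2 + (98 - 1*(-249)) = -2 + (98 + 249) = -2 + 347 = 345)
(A(-3, -2) - 184)*(O + f) = (-2/(-3) - 184)*(107 + 345) = (-2*(-⅓) - 184)*452 = (⅔ - 184)*452 = -550/3*452 = -248600/3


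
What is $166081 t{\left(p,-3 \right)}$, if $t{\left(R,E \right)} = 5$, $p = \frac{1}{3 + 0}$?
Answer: $830405$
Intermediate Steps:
$p = \frac{1}{3} \approx 0.33333$
$166081 t{\left(p,-3 \right)} = 166081 \cdot 5 = 830405$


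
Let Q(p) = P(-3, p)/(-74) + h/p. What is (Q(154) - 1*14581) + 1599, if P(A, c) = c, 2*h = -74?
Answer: -73984663/5698 ≈ -12984.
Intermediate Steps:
h = -37 (h = (1/2)*(-74) = -37)
Q(p) = -37/p - p/74 (Q(p) = p/(-74) - 37/p = p*(-1/74) - 37/p = -p/74 - 37/p = -37/p - p/74)
(Q(154) - 1*14581) + 1599 = ((-37/154 - 1/74*154) - 1*14581) + 1599 = ((-37*1/154 - 77/37) - 14581) + 1599 = ((-37/154 - 77/37) - 14581) + 1599 = (-13227/5698 - 14581) + 1599 = -83095765/5698 + 1599 = -73984663/5698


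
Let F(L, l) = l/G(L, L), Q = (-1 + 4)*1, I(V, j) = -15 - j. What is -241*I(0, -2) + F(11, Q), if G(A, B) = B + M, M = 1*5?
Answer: 50131/16 ≈ 3133.2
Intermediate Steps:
M = 5
G(A, B) = 5 + B (G(A, B) = B + 5 = 5 + B)
Q = 3 (Q = 3*1 = 3)
F(L, l) = l/(5 + L)
-241*I(0, -2) + F(11, Q) = -241*(-15 - 1*(-2)) + 3/(5 + 11) = -241*(-15 + 2) + 3/16 = -241*(-13) + 3*(1/16) = 3133 + 3/16 = 50131/16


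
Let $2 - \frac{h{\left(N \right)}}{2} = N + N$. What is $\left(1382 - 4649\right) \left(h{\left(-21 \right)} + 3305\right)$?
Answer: $-11084931$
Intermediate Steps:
$h{\left(N \right)} = 4 - 4 N$ ($h{\left(N \right)} = 4 - 2 \left(N + N\right) = 4 - 2 \cdot 2 N = 4 - 4 N$)
$\left(1382 - 4649\right) \left(h{\left(-21 \right)} + 3305\right) = \left(1382 - 4649\right) \left(\left(4 - -84\right) + 3305\right) = - 3267 \left(\left(4 + 84\right) + 3305\right) = - 3267 \left(88 + 3305\right) = \left(-3267\right) 3393 = -11084931$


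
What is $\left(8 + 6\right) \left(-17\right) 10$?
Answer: $-2380$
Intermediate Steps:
$\left(8 + 6\right) \left(-17\right) 10 = 14 \left(-17\right) 10 = \left(-238\right) 10 = -2380$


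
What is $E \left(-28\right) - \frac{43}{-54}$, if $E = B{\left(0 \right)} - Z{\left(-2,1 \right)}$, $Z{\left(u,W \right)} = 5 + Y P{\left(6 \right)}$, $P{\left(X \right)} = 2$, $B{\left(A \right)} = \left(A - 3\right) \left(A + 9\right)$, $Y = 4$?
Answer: $\frac{60523}{54} \approx 1120.8$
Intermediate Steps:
$B{\left(A \right)} = \left(-3 + A\right) \left(9 + A\right)$
$Z{\left(u,W \right)} = 13$ ($Z{\left(u,W \right)} = 5 + 4 \cdot 2 = 5 + 8 = 13$)
$E = -40$ ($E = \left(-27 + 0^{2} + 6 \cdot 0\right) - 13 = \left(-27 + 0 + 0\right) - 13 = -27 - 13 = -40$)
$E \left(-28\right) - \frac{43}{-54} = \left(-40\right) \left(-28\right) - \frac{43}{-54} = 1120 - - \frac{43}{54} = 1120 + \frac{43}{54} = \frac{60523}{54}$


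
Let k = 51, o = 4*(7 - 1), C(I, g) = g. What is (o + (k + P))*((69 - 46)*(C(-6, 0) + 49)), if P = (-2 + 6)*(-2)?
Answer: 75509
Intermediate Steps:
o = 24 (o = 4*6 = 24)
P = -8 (P = 4*(-2) = -8)
(o + (k + P))*((69 - 46)*(C(-6, 0) + 49)) = (24 + (51 - 8))*((69 - 46)*(0 + 49)) = (24 + 43)*(23*49) = 67*1127 = 75509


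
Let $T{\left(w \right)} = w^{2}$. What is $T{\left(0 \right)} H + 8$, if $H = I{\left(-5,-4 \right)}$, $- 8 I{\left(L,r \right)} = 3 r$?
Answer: $8$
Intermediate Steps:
$I{\left(L,r \right)} = - \frac{3 r}{8}$
$H = \frac{3}{2}$ ($H = \left(- \frac{3}{8}\right) \left(-4\right) = \frac{3}{2} \approx 1.5$)
$T{\left(0 \right)} H + 8 = 0^{2} \cdot \frac{3}{2} + 8 = 0 \cdot \frac{3}{2} + 8 = 0 + 8 = 8$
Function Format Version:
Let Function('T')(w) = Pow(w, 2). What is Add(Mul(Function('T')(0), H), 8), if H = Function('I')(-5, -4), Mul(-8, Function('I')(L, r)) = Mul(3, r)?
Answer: 8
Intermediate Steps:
Function('I')(L, r) = Mul(Rational(-3, 8), r) (Function('I')(L, r) = Mul(Rational(-1, 8), Mul(3, r)) = Mul(Rational(-3, 8), r))
H = Rational(3, 2) (H = Mul(Rational(-3, 8), -4) = Rational(3, 2) ≈ 1.5000)
Add(Mul(Function('T')(0), H), 8) = Add(Mul(Pow(0, 2), Rational(3, 2)), 8) = Add(Mul(0, Rational(3, 2)), 8) = Add(0, 8) = 8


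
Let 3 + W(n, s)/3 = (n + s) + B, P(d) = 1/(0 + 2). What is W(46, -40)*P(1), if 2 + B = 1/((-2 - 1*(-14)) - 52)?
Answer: 117/80 ≈ 1.4625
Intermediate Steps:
B = -81/40 (B = -2 + 1/((-2 - 1*(-14)) - 52) = -2 + 1/((-2 + 14) - 52) = -2 + 1/(12 - 52) = -2 + 1/(-40) = -2 - 1/40 = -81/40 ≈ -2.0250)
P(d) = 1/2
W(n, s) = -603/40 + 3*n + 3*s (W(n, s) = -9 + 3*((n + s) - 81/40) = -9 + 3*(-81/40 + n + s) = -9 + (-243/40 + 3*n + 3*s) = -603/40 + 3*n + 3*s)
W(46, -40)*P(1) = (-603/40 + 3*46 + 3*(-40))*(1/2) = (-603/40 + 138 - 120)*(1/2) = (117/40)*(1/2) = 117/80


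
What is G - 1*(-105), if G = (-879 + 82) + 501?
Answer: -191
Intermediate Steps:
G = -296 (G = -797 + 501 = -296)
G - 1*(-105) = -296 - 1*(-105) = -296 + 105 = -191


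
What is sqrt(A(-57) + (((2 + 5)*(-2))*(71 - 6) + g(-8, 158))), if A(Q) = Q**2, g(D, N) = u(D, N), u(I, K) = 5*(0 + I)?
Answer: 11*sqrt(19) ≈ 47.948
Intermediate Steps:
u(I, K) = 5*I
g(D, N) = 5*D
sqrt(A(-57) + (((2 + 5)*(-2))*(71 - 6) + g(-8, 158))) = sqrt((-57)**2 + (((2 + 5)*(-2))*(71 - 6) + 5*(-8))) = sqrt(3249 + ((7*(-2))*65 - 40)) = sqrt(3249 + (-14*65 - 40)) = sqrt(3249 + (-910 - 40)) = sqrt(3249 - 950) = sqrt(2299) = 11*sqrt(19)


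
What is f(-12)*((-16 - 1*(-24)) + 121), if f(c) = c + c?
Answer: -3096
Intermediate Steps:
f(c) = 2*c
f(-12)*((-16 - 1*(-24)) + 121) = (2*(-12))*((-16 - 1*(-24)) + 121) = -24*((-16 + 24) + 121) = -24*(8 + 121) = -24*129 = -3096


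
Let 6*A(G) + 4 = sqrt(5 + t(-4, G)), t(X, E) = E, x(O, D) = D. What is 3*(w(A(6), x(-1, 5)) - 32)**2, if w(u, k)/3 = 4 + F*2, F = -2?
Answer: 3072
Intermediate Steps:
A(G) = -2/3 + sqrt(5 + G)/6
w(u, k) = 0 (w(u, k) = 3*(4 - 2*2) = 3*(4 - 4) = 3*0 = 0)
3*(w(A(6), x(-1, 5)) - 32)**2 = 3*(0 - 32)**2 = 3*(-32)**2 = 3*1024 = 3072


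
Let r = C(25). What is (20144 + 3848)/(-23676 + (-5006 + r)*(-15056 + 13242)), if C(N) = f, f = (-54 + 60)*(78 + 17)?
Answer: 5998/2005807 ≈ 0.0029903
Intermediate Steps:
f = 570 (f = 6*95 = 570)
C(N) = 570
r = 570
(20144 + 3848)/(-23676 + (-5006 + r)*(-15056 + 13242)) = (20144 + 3848)/(-23676 + (-5006 + 570)*(-15056 + 13242)) = 23992/(-23676 - 4436*(-1814)) = 23992/(-23676 + 8046904) = 23992/8023228 = 23992*(1/8023228) = 5998/2005807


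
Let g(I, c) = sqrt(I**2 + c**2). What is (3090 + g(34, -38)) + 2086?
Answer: 5176 + 10*sqrt(26) ≈ 5227.0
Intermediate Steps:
(3090 + g(34, -38)) + 2086 = (3090 + sqrt(34**2 + (-38)**2)) + 2086 = (3090 + sqrt(1156 + 1444)) + 2086 = (3090 + sqrt(2600)) + 2086 = (3090 + 10*sqrt(26)) + 2086 = 5176 + 10*sqrt(26)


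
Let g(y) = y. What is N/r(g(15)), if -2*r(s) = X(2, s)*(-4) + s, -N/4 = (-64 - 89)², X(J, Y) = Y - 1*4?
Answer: -187272/29 ≈ -6457.7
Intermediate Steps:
X(J, Y) = -4 + Y (X(J, Y) = Y - 4 = -4 + Y)
N = -93636 (N = -4*(-64 - 89)² = -4*(-153)² = -4*23409 = -93636)
r(s) = -8 + 3*s/2 (r(s) = -((-4 + s)*(-4) + s)/2 = -((16 - 4*s) + s)/2 = -(16 - 3*s)/2 = -8 + 3*s/2)
N/r(g(15)) = -93636/(-8 + (3/2)*15) = -93636/(-8 + 45/2) = -93636/29/2 = -93636*2/29 = -187272/29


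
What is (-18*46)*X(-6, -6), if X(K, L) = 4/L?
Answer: 552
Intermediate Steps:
(-18*46)*X(-6, -6) = (-18*46)*(4/(-6)) = -3312*(-1)/6 = -828*(-2/3) = 552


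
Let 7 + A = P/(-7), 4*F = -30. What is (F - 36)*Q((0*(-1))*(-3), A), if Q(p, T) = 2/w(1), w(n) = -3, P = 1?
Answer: 29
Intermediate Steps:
F = -15/2 (F = (¼)*(-30) = -15/2 ≈ -7.5000)
A = -50/7 (A = -7 + 1/(-7) = -7 + 1*(-⅐) = -7 - ⅐ = -50/7 ≈ -7.1429)
Q(p, T) = -⅔ (Q(p, T) = 2/(-3) = 2*(-⅓) = -⅔)
(F - 36)*Q((0*(-1))*(-3), A) = (-15/2 - 36)*(-⅔) = -87/2*(-⅔) = 29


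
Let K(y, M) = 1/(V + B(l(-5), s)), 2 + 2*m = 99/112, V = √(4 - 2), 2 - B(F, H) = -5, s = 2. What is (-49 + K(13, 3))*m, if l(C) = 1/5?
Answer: 5125/188 + 125*√2/10528 ≈ 27.277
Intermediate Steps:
l(C) = ⅕ (l(C) = 1*(⅕) = ⅕)
B(F, H) = 7 (B(F, H) = 2 - 1*(-5) = 2 + 5 = 7)
V = √2 ≈ 1.4142
m = -125/224 (m = -1 + (99/112)/2 = -1 + (99*(1/112))/2 = -1 + (½)*(99/112) = -1 + 99/224 = -125/224 ≈ -0.55804)
K(y, M) = 1/(7 + √2) (K(y, M) = 1/(√2 + 7) = 1/(7 + √2))
(-49 + K(13, 3))*m = (-49 + (7/47 - √2/47))*(-125/224) = (-2296/47 - √2/47)*(-125/224) = 5125/188 + 125*√2/10528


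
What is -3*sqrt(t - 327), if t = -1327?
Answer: -3*I*sqrt(1654) ≈ -122.01*I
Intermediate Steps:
-3*sqrt(t - 327) = -3*sqrt(-1327 - 327) = -3*I*sqrt(1654)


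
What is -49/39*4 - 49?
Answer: -2107/39 ≈ -54.026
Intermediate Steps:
-49/39*4 - 49 = -196/39 - 49 = -2107/39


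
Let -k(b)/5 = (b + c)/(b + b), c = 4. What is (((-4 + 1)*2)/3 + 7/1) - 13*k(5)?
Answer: 127/2 ≈ 63.500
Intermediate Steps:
k(b) = -5*(4 + b)/(2*b) (k(b) = -5*(b + 4)/(b + b) = -5*(4 + b)/(2*b))
(((-4 + 1)*2)/3 + 7/1) - 13*k(5) = (((-4 + 1)*2)/3 + 7/1) - 13*(-5/2 - 10/5) = (-3*2*(⅓) + 7*1) - 13*(-5/2 - 10*⅕) = (-6*⅓ + 7) - 13*(-5/2 - 2) = (-2 + 7) - 13*(-9/2) = 5 + 117/2 = 127/2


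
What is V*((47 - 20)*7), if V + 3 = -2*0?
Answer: -567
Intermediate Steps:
V = -3 (V = -3 - 2*0 = -3 + 0 = -3)
V*((47 - 20)*7) = -3*(47 - 20)*7 = -81*7 = -3*189 = -567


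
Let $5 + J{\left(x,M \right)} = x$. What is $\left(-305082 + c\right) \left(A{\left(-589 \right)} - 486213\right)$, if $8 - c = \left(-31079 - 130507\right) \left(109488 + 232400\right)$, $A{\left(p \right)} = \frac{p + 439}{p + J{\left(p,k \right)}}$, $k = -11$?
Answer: $- \frac{31775792259090270726}{1183} \approx -2.686 \cdot 10^{16}$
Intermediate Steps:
$J{\left(x,M \right)} = -5 + x$
$A{\left(p \right)} = \frac{439 + p}{-5 + 2 p}$ ($A{\left(p \right)} = \frac{p + 439}{p + \left(-5 + p\right)} = \frac{439 + p}{-5 + 2 p}$)
$c = 55244314376$ ($c = 8 - \left(-31079 - 130507\right) \left(109488 + 232400\right) = 8 - \left(-161586\right) 341888 = 8 - -55244314368 = 8 + 55244314368 = 55244314376$)
$\left(-305082 + c\right) \left(A{\left(-589 \right)} - 486213\right) = \left(-305082 + 55244314376\right) \left(\frac{439 - 589}{-5 + 2 \left(-589\right)} - 486213\right) = 55244009294 \left(\frac{1}{-5 - 1178} \left(-150\right) - 486213\right) = 55244009294 \left(\frac{1}{-1183} \left(-150\right) - 486213\right) = 55244009294 \left(\left(- \frac{1}{1183}\right) \left(-150\right) - 486213\right) = 55244009294 \left(\frac{150}{1183} - 486213\right) = 55244009294 \left(- \frac{575189829}{1183}\right) = - \frac{31775792259090270726}{1183}$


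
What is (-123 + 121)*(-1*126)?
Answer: 252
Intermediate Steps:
(-123 + 121)*(-1*126) = -2*(-126) = 252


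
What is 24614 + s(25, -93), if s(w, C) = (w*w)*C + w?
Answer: -33486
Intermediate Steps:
s(w, C) = w + C*w**2 (s(w, C) = w**2*C + w = C*w**2 + w = w + C*w**2)
24614 + s(25, -93) = 24614 + 25*(1 - 93*25) = 24614 + 25*(1 - 2325) = 24614 + 25*(-2324) = 24614 - 58100 = -33486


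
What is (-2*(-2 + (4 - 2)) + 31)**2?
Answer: 961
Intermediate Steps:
(-2*(-2 + (4 - 2)) + 31)**2 = (-2*(-2 + 2) + 31)**2 = (-2*0 + 31)**2 = (0 + 31)**2 = 31**2 = 961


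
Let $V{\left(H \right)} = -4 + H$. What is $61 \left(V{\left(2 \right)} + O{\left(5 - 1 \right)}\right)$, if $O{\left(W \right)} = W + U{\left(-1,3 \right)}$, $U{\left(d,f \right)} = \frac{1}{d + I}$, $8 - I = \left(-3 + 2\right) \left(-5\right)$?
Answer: $\frac{305}{2} \approx 152.5$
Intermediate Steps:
$I = 3$ ($I = 8 - \left(-3 + 2\right) \left(-5\right) = 8 - \left(-1\right) \left(-5\right) = 8 - 5 = 3$)
$U{\left(d,f \right)} = \frac{1}{3 + d}$ ($U{\left(d,f \right)} = \frac{1}{d + 3} = \frac{1}{3 + d}$)
$O{\left(W \right)} = \frac{1}{2} + W$ ($O{\left(W \right)} = W + \frac{1}{3 - 1} = W + \frac{1}{2} = \frac{1}{2} + W$)
$61 \left(V{\left(2 \right)} + O{\left(5 - 1 \right)}\right) = 61 \left(\left(-4 + 2\right) + \left(\frac{1}{2} + \left(5 - 1\right)\right)\right) = 61 \left(-2 + \left(\frac{1}{2} + 4\right)\right) = 61 \left(-2 + \frac{9}{2}\right) = 61 \cdot \frac{5}{2} = \frac{305}{2}$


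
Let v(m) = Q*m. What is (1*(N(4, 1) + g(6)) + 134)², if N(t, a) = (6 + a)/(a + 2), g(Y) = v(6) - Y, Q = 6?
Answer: 249001/9 ≈ 27667.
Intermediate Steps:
v(m) = 6*m
g(Y) = 36 - Y (g(Y) = 6*6 - Y = 36 - Y)
N(t, a) = (6 + a)/(2 + a)
(1*(N(4, 1) + g(6)) + 134)² = (1*((6 + 1)/(2 + 1) + (36 - 1*6)) + 134)² = (1*(7/3 + (36 - 6)) + 134)² = (1*((⅓)*7 + 30) + 134)² = (1*(7/3 + 30) + 134)² = (1*(97/3) + 134)² = (97/3 + 134)² = (499/3)² = 249001/9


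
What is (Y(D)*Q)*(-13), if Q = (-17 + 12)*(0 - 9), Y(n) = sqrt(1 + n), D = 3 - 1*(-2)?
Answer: -585*sqrt(6) ≈ -1433.0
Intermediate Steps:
D = 5 (D = 3 + 2 = 5)
Q = 45 (Q = -5*(-9) = 45)
(Y(D)*Q)*(-13) = (sqrt(1 + 5)*45)*(-13) = (sqrt(6)*45)*(-13) = (45*sqrt(6))*(-13) = -585*sqrt(6)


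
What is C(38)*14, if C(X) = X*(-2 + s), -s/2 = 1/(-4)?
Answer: -798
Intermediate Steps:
s = ½ (s = -2/(-4) = -2*(-¼) = ½ ≈ 0.50000)
C(X) = -3*X/2 (C(X) = X*(-2 + ½) = X*(-3/2) = -3*X/2)
C(38)*14 = -3/2*38*14 = -57*14 = -798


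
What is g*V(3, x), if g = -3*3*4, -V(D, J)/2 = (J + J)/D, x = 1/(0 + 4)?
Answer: 12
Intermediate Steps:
x = ¼ (x = 1/4 = ¼ ≈ 0.25000)
V(D, J) = -4*J/D (V(D, J) = -2*(J + J)/D = -2*2*J/D = -4*J/D)
g = -36 (g = -9*4 = -36)
g*V(3, x) = -(-144)/(4*3) = -36*(-⅓) = 12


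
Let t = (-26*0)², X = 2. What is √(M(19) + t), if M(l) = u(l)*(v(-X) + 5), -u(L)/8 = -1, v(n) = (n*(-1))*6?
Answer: 2*√34 ≈ 11.662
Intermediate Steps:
v(n) = -6*n (v(n) = -n*6 = -6*n)
u(L) = 8 (u(L) = -8*(-1) = 8)
M(l) = 136 (M(l) = 8*(-(-6)*2 + 5) = 8*(-6*(-2) + 5) = 8*(12 + 5) = 8*17 = 136)
t = 0 (t = 0² = 0)
√(M(19) + t) = √(136 + 0) = √136 = 2*√34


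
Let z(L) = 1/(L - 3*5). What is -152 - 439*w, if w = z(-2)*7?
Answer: 489/17 ≈ 28.765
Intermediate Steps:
z(L) = 1/(-15 + L) (z(L) = 1/(L - 15) = 1/(-15 + L))
w = -7/17 (w = 7/(-15 - 2) = 7/(-17) = -1/17*7 = -7/17 ≈ -0.41176)
-152 - 439*w = -152 - 439*(-7/17) = -152 + 3073/17 = 489/17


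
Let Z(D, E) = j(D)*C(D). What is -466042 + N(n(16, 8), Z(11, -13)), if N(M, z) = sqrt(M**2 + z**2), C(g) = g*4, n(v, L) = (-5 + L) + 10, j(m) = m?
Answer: -466042 + 5*sqrt(9377) ≈ -4.6556e+5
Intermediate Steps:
n(v, L) = 5 + L
C(g) = 4*g
Z(D, E) = 4*D**2 (Z(D, E) = D*(4*D) = 4*D**2)
-466042 + N(n(16, 8), Z(11, -13)) = -466042 + sqrt((5 + 8)**2 + (4*11**2)**2) = -466042 + sqrt(13**2 + (4*121)**2) = -466042 + sqrt(169 + 484**2) = -466042 + sqrt(169 + 234256) = -466042 + sqrt(234425) = -466042 + 5*sqrt(9377)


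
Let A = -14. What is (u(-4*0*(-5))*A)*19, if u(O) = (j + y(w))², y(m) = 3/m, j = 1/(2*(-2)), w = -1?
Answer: -22477/8 ≈ -2809.6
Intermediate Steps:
j = -¼ (j = 1/(-4) = -¼ ≈ -0.25000)
u(O) = 169/16 (u(O) = (-¼ + 3/(-1))² = (-¼ + 3*(-1))² = (-¼ - 3)² = (-13/4)² = 169/16)
(u(-4*0*(-5))*A)*19 = ((169/16)*(-14))*19 = -1183/8*19 = -22477/8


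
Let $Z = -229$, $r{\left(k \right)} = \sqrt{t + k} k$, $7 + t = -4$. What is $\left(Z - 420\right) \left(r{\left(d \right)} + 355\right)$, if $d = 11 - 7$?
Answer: $-230395 - 2596 i \sqrt{7} \approx -2.304 \cdot 10^{5} - 6868.4 i$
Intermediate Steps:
$t = -11$ ($t = -7 - 4 = -11$)
$d = 4$ ($d = 11 - 7 = 4$)
$r{\left(k \right)} = k \sqrt{-11 + k}$ ($r{\left(k \right)} = \sqrt{-11 + k} k = k \sqrt{-11 + k}$)
$\left(Z - 420\right) \left(r{\left(d \right)} + 355\right) = \left(-229 - 420\right) \left(4 \sqrt{-11 + 4} + 355\right) = - 649 \left(4 \sqrt{-7} + 355\right) = - 649 \left(4 i \sqrt{7} + 355\right) = - 649 \left(355 + 4 i \sqrt{7}\right) = -230395 - 2596 i \sqrt{7}$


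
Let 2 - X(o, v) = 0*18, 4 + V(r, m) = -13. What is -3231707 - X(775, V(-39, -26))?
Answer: -3231709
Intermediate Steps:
V(r, m) = -17 (V(r, m) = -4 - 13 = -17)
X(o, v) = 2 (X(o, v) = 2 - 0*18 = 2 - 1*0 = 2 + 0 = 2)
-3231707 - X(775, V(-39, -26)) = -3231707 - 1*2 = -3231707 - 2 = -3231709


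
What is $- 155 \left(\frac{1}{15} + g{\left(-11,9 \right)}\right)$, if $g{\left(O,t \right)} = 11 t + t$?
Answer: $- \frac{50251}{3} \approx -16750.0$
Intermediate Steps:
$g{\left(O,t \right)} = 12 t$
$- 155 \left(\frac{1}{15} + g{\left(-11,9 \right)}\right) = - 155 \left(\frac{1}{15} + 12 \cdot 9\right) = - 155 \left(\frac{1}{15} + 108\right) = \left(-155\right) \frac{1621}{15} = - \frac{50251}{3}$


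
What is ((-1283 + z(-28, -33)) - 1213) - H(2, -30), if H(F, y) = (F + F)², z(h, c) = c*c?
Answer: -1423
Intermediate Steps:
z(h, c) = c²
H(F, y) = 4*F² (H(F, y) = (2*F)² = 4*F²)
((-1283 + z(-28, -33)) - 1213) - H(2, -30) = ((-1283 + (-33)²) - 1213) - 4*2² = ((-1283 + 1089) - 1213) - 4*4 = (-194 - 1213) - 1*16 = -1407 - 16 = -1423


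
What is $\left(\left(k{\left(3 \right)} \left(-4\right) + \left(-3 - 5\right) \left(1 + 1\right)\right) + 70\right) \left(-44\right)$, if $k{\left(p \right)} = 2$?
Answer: $-2024$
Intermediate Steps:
$\left(\left(k{\left(3 \right)} \left(-4\right) + \left(-3 - 5\right) \left(1 + 1\right)\right) + 70\right) \left(-44\right) = \left(\left(2 \left(-4\right) + \left(-3 - 5\right) \left(1 + 1\right)\right) + 70\right) \left(-44\right) = \left(\left(-8 - 16\right) + 70\right) \left(-44\right) = \left(-24 + 70\right) \left(-44\right) = 46 \left(-44\right) = -2024$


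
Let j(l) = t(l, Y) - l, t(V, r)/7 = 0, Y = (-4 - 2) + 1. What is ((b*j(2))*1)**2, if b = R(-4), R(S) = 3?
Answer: 36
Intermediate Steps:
Y = -5 (Y = -6 + 1 = -5)
t(V, r) = 0 (t(V, r) = 7*0 = 0)
b = 3
j(l) = -l (j(l) = 0 - l = -l)
((b*j(2))*1)**2 = ((3*(-1*2))*1)**2 = ((3*(-2))*1)**2 = (-6*1)**2 = (-6)**2 = 36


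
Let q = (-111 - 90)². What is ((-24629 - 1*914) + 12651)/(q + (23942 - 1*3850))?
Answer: -12892/60493 ≈ -0.21312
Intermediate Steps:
q = 40401 (q = (-201)² = 40401)
((-24629 - 1*914) + 12651)/(q + (23942 - 1*3850)) = ((-24629 - 1*914) + 12651)/(40401 + (23942 - 1*3850)) = ((-24629 - 914) + 12651)/(40401 + (23942 - 3850)) = (-25543 + 12651)/(40401 + 20092) = -12892/60493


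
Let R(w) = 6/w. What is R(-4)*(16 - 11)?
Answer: -15/2 ≈ -7.5000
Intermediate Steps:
R(-4)*(16 - 11) = (6/(-4))*(16 - 11) = (6*(-¼))*5 = -3/2*5 = -15/2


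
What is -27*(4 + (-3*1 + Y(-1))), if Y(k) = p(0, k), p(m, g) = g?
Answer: 0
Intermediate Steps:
Y(k) = k
-27*(4 + (-3*1 + Y(-1))) = -27*(4 + (-3*1 - 1)) = -27*(4 + (-3 - 1)) = -27*(4 - 4) = -27*0 = 0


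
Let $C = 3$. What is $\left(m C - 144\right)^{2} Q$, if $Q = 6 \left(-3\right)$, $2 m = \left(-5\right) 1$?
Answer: $- \frac{826281}{2} \approx -4.1314 \cdot 10^{5}$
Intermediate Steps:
$m = - \frac{5}{2}$ ($m = \frac{\left(-5\right) 1}{2} = \frac{1}{2} \left(-5\right) = - \frac{5}{2} \approx -2.5$)
$Q = -18$
$\left(m C - 144\right)^{2} Q = \left(\left(- \frac{5}{2}\right) 3 - 144\right)^{2} \left(-18\right) = \left(- \frac{15}{2} - 144\right)^{2} \left(-18\right) = \left(- \frac{303}{2}\right)^{2} \left(-18\right) = \frac{91809}{4} \left(-18\right) = - \frac{826281}{2}$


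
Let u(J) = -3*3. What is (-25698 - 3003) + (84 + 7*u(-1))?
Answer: -28680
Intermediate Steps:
u(J) = -9
(-25698 - 3003) + (84 + 7*u(-1)) = (-25698 - 3003) + (84 + 7*(-9)) = -28701 + (84 - 63) = -28701 + 21 = -28680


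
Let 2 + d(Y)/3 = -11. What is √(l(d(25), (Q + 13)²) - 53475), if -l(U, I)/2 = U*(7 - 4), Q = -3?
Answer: I*√53241 ≈ 230.74*I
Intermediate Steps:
d(Y) = -39 (d(Y) = -6 + 3*(-11) = -6 - 33 = -39)
l(U, I) = -6*U (l(U, I) = -2*U*(7 - 4) = -2*U*3 = -6*U)
√(l(d(25), (Q + 13)²) - 53475) = √(-6*(-39) - 53475) = √(234 - 53475) = √(-53241) = I*√53241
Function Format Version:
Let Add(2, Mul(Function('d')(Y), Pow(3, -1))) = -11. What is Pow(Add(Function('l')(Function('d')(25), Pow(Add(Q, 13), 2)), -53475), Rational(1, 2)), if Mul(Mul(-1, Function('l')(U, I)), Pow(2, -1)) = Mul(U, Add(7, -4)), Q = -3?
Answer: Mul(I, Pow(53241, Rational(1, 2))) ≈ Mul(230.74, I)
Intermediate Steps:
Function('d')(Y) = -39 (Function('d')(Y) = Add(-6, Mul(3, -11)) = Add(-6, -33) = -39)
Function('l')(U, I) = Mul(-6, U) (Function('l')(U, I) = Mul(-2, Mul(U, Add(7, -4))) = Mul(-2, Mul(U, 3)) = Mul(-2, Mul(3, U)) = Mul(-6, U))
Pow(Add(Function('l')(Function('d')(25), Pow(Add(Q, 13), 2)), -53475), Rational(1, 2)) = Pow(Add(Mul(-6, -39), -53475), Rational(1, 2)) = Pow(Add(234, -53475), Rational(1, 2)) = Pow(-53241, Rational(1, 2)) = Mul(I, Pow(53241, Rational(1, 2)))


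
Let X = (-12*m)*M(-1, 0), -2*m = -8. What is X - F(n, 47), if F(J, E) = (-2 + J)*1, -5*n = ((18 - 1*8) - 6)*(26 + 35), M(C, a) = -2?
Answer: 734/5 ≈ 146.80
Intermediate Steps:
n = -244/5 (n = -((18 - 1*8) - 6)*(26 + 35)/5 = -((18 - 8) - 6)*61/5 = -(10 - 6)*61/5 = -4*61/5 = -⅕*244 = -244/5 ≈ -48.800)
m = 4 (m = -½*(-8) = 4)
F(J, E) = -2 + J
X = 96 (X = -12*4*(-2) = -48*(-2) = 96)
X - F(n, 47) = 96 - (-2 - 244/5) = 96 - 1*(-254/5) = 96 + 254/5 = 734/5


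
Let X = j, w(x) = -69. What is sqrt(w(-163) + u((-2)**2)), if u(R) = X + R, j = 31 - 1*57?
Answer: I*sqrt(91) ≈ 9.5394*I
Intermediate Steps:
j = -26 (j = 31 - 57 = -26)
X = -26
u(R) = -26 + R
sqrt(w(-163) + u((-2)**2)) = sqrt(-69 + (-26 + (-2)**2)) = sqrt(-69 + (-26 + 4)) = sqrt(-69 - 22) = sqrt(-91) = I*sqrt(91)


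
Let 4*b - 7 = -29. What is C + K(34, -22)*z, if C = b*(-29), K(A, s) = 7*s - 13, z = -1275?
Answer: 426169/2 ≈ 2.1308e+5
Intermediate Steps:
b = -11/2 (b = 7/4 + (1/4)*(-29) = 7/4 - 29/4 = -11/2 ≈ -5.5000)
K(A, s) = -13 + 7*s
C = 319/2 (C = -11/2*(-29) = 319/2 ≈ 159.50)
C + K(34, -22)*z = 319/2 + (-13 + 7*(-22))*(-1275) = 319/2 + (-13 - 154)*(-1275) = 319/2 - 167*(-1275) = 319/2 + 212925 = 426169/2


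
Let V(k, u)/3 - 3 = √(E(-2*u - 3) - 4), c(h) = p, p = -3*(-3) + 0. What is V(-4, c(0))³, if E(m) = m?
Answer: -5346 + 270*I ≈ -5346.0 + 270.0*I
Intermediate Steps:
p = 9 (p = 9 + 0 = 9)
c(h) = 9
V(k, u) = 9 + 3*√(-7 - 2*u) (V(k, u) = 9 + 3*√((-2*u - 3) - 4) = 9 + 3*√((-3 - 2*u) - 4) = 9 + 3*√(-7 - 2*u))
V(-4, c(0))³ = (9 + 3*√(-7 - 2*9))³ = (9 + 3*√(-7 - 18))³ = (9 + 3*√(-25))³ = (9 + 3*(5*I))³ = (9 + 15*I)³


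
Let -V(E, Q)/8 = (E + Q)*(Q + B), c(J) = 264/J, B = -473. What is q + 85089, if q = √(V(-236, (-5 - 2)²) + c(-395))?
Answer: 85089 + 22*I*√204478070/395 ≈ 85089.0 + 796.43*I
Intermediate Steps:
V(E, Q) = -8*(-473 + Q)*(E + Q) (V(E, Q) = -8*(E + Q)*(Q - 473) = -8*(E + Q)*(-473 + Q) = -8*(-473 + Q)*(E + Q))
q = 22*I*√204478070/395 (q = √((-8*(-5 - 2)⁴ + 3784*(-236) + 3784*(-5 - 2)² - 8*(-236)*(-5 - 2)²) + 264/(-395)) = √((-8*((-7)²)² - 893024 + 3784*(-7)² - 8*(-236)*(-7)²) + 264*(-1/395)) = √((-8*49² - 893024 + 3784*49 - 8*(-236)*49) - 264/395) = √((-8*2401 - 893024 + 185416 + 92512) - 264/395) = √((-19208 - 893024 + 185416 + 92512) - 264/395) = √(-634304 - 264/395) = √(-250550344/395) = 22*I*√204478070/395 ≈ 796.43*I)
q + 85089 = 22*I*√204478070/395 + 85089 = 85089 + 22*I*√204478070/395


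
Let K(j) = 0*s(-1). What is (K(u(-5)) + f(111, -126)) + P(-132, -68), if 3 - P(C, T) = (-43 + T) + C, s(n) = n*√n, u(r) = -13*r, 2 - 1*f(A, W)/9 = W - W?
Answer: 264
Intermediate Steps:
f(A, W) = 18 (f(A, W) = 18 - 9*(W - W) = 18 - 9*0 = 18 + 0 = 18)
s(n) = n^(3/2)
P(C, T) = 46 - C - T (P(C, T) = 3 - ((-43 + T) + C) = 3 - (-43 + C + T) = 3 + (43 - C - T) = 46 - C - T)
K(j) = 0 (K(j) = 0*(-1)^(3/2) = 0*(-I) = 0)
(K(u(-5)) + f(111, -126)) + P(-132, -68) = (0 + 18) + (46 - 1*(-132) - 1*(-68)) = 18 + (46 + 132 + 68) = 18 + 246 = 264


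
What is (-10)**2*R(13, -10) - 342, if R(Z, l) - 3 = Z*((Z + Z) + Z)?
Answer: 50658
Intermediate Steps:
R(Z, l) = 3 + 3*Z**2 (R(Z, l) = 3 + Z*((Z + Z) + Z) = 3 + Z*(2*Z + Z) = 3 + Z*(3*Z) = 3 + 3*Z**2)
(-10)**2*R(13, -10) - 342 = (-10)**2*(3 + 3*13**2) - 342 = 100*(3 + 3*169) - 342 = 100*(3 + 507) - 342 = 100*510 - 342 = 51000 - 342 = 50658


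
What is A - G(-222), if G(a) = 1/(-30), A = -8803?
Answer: -264089/30 ≈ -8803.0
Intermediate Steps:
G(a) = -1/30
A - G(-222) = -8803 - 1*(-1/30) = -8803 + 1/30 = -264089/30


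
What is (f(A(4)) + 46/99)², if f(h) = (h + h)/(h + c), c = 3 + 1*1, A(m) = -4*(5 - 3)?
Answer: 195364/9801 ≈ 19.933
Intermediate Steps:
A(m) = -8 (A(m) = -4*2 = -8)
c = 4 (c = 3 + 1 = 4)
f(h) = 2*h/(4 + h) (f(h) = (h + h)/(h + 4) = (2*h)/(4 + h) = 2*h/(4 + h))
(f(A(4)) + 46/99)² = (2*(-8)/(4 - 8) + 46/99)² = (2*(-8)/(-4) + 46*(1/99))² = (2*(-8)*(-¼) + 46/99)² = (4 + 46/99)² = (442/99)² = 195364/9801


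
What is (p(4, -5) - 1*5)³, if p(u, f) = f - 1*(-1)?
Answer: -729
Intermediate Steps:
p(u, f) = 1 + f (p(u, f) = f + 1 = 1 + f)
(p(4, -5) - 1*5)³ = ((1 - 5) - 1*5)³ = (-4 - 5)³ = (-9)³ = -729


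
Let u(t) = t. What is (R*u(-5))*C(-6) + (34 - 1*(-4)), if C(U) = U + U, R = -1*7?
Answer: -382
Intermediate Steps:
R = -7
C(U) = 2*U
(R*u(-5))*C(-6) + (34 - 1*(-4)) = (-7*(-5))*(2*(-6)) + (34 - 1*(-4)) = 35*(-12) + (34 + 4) = -420 + 38 = -382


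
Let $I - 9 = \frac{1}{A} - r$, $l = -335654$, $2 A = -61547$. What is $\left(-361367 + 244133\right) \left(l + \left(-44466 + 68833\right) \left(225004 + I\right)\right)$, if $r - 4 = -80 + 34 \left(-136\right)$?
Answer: $- \frac{40385183950235373210}{61547} \approx -6.5617 \cdot 10^{14}$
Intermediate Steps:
$A = - \frac{61547}{2}$ ($A = \frac{1}{2} \left(-61547\right) = - \frac{61547}{2} \approx -30774.0$)
$r = -4700$ ($r = 4 + \left(-80 + 34 \left(-136\right)\right) = 4 - 4704 = -4700$)
$I = \frac{289824821}{61547}$ ($I = 9 + \left(\frac{1}{- \frac{61547}{2}} - -4700\right) = 9 + \left(- \frac{2}{61547} + 4700\right) = 9 + \frac{289270898}{61547} = \frac{289824821}{61547} \approx 4709.0$)
$\left(-361367 + 244133\right) \left(l + \left(-44466 + 68833\right) \left(225004 + I\right)\right) = \left(-361367 + 244133\right) \left(-335654 + \left(-44466 + 68833\right) \left(225004 + \frac{289824821}{61547}\right)\right) = - 117234 \left(-335654 + 24367 \cdot \frac{14138146009}{61547}\right) = - 117234 \left(-335654 + \frac{344504203801303}{61547}\right) = \left(-117234\right) \frac{344483545304565}{61547} = - \frac{40385183950235373210}{61547}$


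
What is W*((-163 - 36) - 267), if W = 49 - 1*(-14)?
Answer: -29358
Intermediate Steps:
W = 63 (W = 49 + 14 = 63)
W*((-163 - 36) - 267) = 63*((-163 - 36) - 267) = 63*(-199 - 267) = 63*(-466) = -29358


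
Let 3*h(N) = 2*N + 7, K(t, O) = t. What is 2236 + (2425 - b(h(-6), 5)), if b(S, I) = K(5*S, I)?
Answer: 14008/3 ≈ 4669.3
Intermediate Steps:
h(N) = 7/3 + 2*N/3 (h(N) = (2*N + 7)/3 = (7 + 2*N)/3 = 7/3 + 2*N/3)
b(S, I) = 5*S
2236 + (2425 - b(h(-6), 5)) = 2236 + (2425 - 5*(7/3 + (⅔)*(-6))) = 2236 + (2425 - 5*(7/3 - 4)) = 2236 + (2425 - 5*(-5)/3) = 2236 + (2425 - 1*(-25/3)) = 2236 + (2425 + 25/3) = 2236 + 7300/3 = 14008/3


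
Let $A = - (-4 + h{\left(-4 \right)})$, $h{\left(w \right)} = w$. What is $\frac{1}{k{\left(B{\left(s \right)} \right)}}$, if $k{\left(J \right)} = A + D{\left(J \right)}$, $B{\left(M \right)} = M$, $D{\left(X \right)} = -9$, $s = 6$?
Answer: $-1$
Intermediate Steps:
$A = 8$ ($A = - (-4 - 4) = \left(-1\right) \left(-8\right) = 8$)
$k{\left(J \right)} = -1$ ($k{\left(J \right)} = 8 - 9 = -1$)
$\frac{1}{k{\left(B{\left(s \right)} \right)}} = \frac{1}{-1} = -1$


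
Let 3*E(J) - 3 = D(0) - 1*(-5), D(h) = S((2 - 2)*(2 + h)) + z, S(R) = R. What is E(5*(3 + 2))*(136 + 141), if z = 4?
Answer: 1108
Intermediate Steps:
D(h) = 4 (D(h) = (2 - 2)*(2 + h) + 4 = 0*(2 + h) + 4 = 0 + 4 = 4)
E(J) = 4 (E(J) = 1 + (4 - 1*(-5))/3 = 1 + (4 + 5)/3 = 1 + (1/3)*9 = 1 + 3 = 4)
E(5*(3 + 2))*(136 + 141) = 4*(136 + 141) = 4*277 = 1108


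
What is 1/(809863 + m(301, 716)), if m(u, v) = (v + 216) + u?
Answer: 1/811096 ≈ 1.2329e-6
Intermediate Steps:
m(u, v) = 216 + u + v (m(u, v) = (216 + v) + u = 216 + u + v)
1/(809863 + m(301, 716)) = 1/(809863 + (216 + 301 + 716)) = 1/(809863 + 1233) = 1/811096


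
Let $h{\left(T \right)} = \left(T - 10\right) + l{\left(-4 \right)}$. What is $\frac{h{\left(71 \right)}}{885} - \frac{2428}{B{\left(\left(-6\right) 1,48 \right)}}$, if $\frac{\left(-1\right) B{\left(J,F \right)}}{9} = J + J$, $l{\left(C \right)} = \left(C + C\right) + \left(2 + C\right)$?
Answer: $- \frac{178606}{7965} \approx -22.424$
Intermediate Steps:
$l{\left(C \right)} = 2 + 3 C$ ($l{\left(C \right)} = 2 C + \left(2 + C\right) = 2 + 3 C$)
$h{\left(T \right)} = -20 + T$ ($h{\left(T \right)} = \left(T - 10\right) + \left(2 + 3 \left(-4\right)\right) = \left(-10 + T\right) + \left(2 - 12\right) = \left(-10 + T\right) - 10 = -20 + T$)
$B{\left(J,F \right)} = - 18 J$ ($B{\left(J,F \right)} = - 9 \left(J + J\right) = - 9 \cdot 2 J = - 18 J$)
$\frac{h{\left(71 \right)}}{885} - \frac{2428}{B{\left(\left(-6\right) 1,48 \right)}} = \frac{-20 + 71}{885} - \frac{2428}{\left(-18\right) \left(\left(-6\right) 1\right)} = 51 \cdot \frac{1}{885} - \frac{2428}{\left(-18\right) \left(-6\right)} = \frac{17}{295} - \frac{2428}{108} = \frac{17}{295} - \frac{607}{27} = - \frac{178606}{7965}$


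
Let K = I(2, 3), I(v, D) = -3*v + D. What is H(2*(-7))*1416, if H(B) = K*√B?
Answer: -4248*I*√14 ≈ -15895.0*I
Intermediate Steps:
I(v, D) = D - 3*v
K = -3 (K = 3 - 3*2 = 3 - 6 = -3)
H(B) = -3*√B
H(2*(-7))*1416 = -3*I*√14*1416 = -4248*I*√14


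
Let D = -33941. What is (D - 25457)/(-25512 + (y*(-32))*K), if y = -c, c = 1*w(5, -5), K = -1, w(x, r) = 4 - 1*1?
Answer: 29699/12804 ≈ 2.3195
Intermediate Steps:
w(x, r) = 3 (w(x, r) = 4 - 1 = 3)
c = 3 (c = 1*3 = 3)
y = -3 (y = -1*3 = -3)
(D - 25457)/(-25512 + (y*(-32))*K) = (-33941 - 25457)/(-25512 - 3*(-32)*(-1)) = -59398/(-25512 + 96*(-1)) = -59398/(-25512 - 96) = -59398/(-25608) = -59398*(-1/25608) = 29699/12804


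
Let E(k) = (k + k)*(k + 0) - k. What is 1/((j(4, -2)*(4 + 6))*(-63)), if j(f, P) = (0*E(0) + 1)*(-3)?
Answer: 1/1890 ≈ 0.00052910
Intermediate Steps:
E(k) = -k + 2*k**2 (E(k) = (2*k)*k - k = 2*k**2 - k = -k + 2*k**2)
j(f, P) = -3 (j(f, P) = (0*(0*(-1 + 2*0)) + 1)*(-3) = (0*(0*(-1 + 0)) + 1)*(-3) = (0*(0*(-1)) + 1)*(-3) = (0*0 + 1)*(-3) = (0 + 1)*(-3) = 1*(-3) = -3)
1/((j(4, -2)*(4 + 6))*(-63)) = 1/(-3*(4 + 6)*(-63)) = 1/(-3*10*(-63)) = 1/(-30*(-63)) = 1/1890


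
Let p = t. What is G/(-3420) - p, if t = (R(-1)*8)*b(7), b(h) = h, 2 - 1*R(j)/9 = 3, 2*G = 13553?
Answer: 3433807/6840 ≈ 502.02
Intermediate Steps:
G = 13553/2 (G = (½)*13553 = 13553/2 ≈ 6776.5)
R(j) = -9 (R(j) = 18 - 9*3 = 18 - 27 = -9)
t = -504 (t = -9*8*7 = -72*7 = -504)
p = -504
G/(-3420) - p = (13553/2)/(-3420) - 1*(-504) = (13553/2)*(-1/3420) + 504 = -13553/6840 + 504 = 3433807/6840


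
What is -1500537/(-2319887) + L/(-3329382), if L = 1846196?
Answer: 356447389141/3861895009917 ≈ 0.092299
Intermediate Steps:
-1500537/(-2319887) + L/(-3329382) = -1500537/(-2319887) + 1846196/(-3329382) = -1500537*(-1/2319887) + 1846196*(-1/3329382) = 1500537/2319887 - 923098/1664691 = 356447389141/3861895009917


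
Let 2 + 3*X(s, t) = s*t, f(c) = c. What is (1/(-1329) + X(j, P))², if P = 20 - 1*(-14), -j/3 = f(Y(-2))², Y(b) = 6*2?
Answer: 42349781844241/1766241 ≈ 2.3977e+7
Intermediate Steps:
Y(b) = 12
j = -432 (j = -3*12² = -3*144 = -432)
P = 34 (P = 20 + 14 = 34)
X(s, t) = -⅔ + s*t/3 (X(s, t) = -⅔ + (s*t)/3 = -⅔ + s*t/3)
(1/(-1329) + X(j, P))² = (1/(-1329) + (-⅔ + (⅓)*(-432)*34))² = (-1/1329 + (-⅔ - 4896))² = (-1/1329 - 14690/3)² = (-6507671/1329)² = 42349781844241/1766241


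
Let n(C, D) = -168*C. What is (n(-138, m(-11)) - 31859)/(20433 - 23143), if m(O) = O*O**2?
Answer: 1735/542 ≈ 3.2011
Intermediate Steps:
m(O) = O**3
(n(-138, m(-11)) - 31859)/(20433 - 23143) = (-168*(-138) - 31859)/(20433 - 23143) = (23184 - 31859)/(-2710) = -8675*(-1/2710) = 1735/542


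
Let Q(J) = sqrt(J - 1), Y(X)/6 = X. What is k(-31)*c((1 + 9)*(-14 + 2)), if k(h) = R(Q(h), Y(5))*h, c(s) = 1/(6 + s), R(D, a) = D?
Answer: 62*I*sqrt(2)/57 ≈ 1.5383*I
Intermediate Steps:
Y(X) = 6*X
Q(J) = sqrt(-1 + J)
k(h) = h*sqrt(-1 + h) (k(h) = sqrt(-1 + h)*h = h*sqrt(-1 + h))
k(-31)*c((1 + 9)*(-14 + 2)) = (-31*sqrt(-1 - 31))/(6 + (1 + 9)*(-14 + 2)) = (-124*I*sqrt(2))/(6 + 10*(-12)) = (-124*I*sqrt(2))/(6 - 120) = -124*I*sqrt(2)/(-114) = -124*I*sqrt(2)*(-1/114) = 62*I*sqrt(2)/57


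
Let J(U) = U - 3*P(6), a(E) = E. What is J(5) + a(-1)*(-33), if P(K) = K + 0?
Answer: 20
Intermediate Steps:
P(K) = K
J(U) = -18 + U (J(U) = U - 3*6 = U - 18 = -18 + U)
J(5) + a(-1)*(-33) = (-18 + 5) - 1*(-33) = -13 + 33 = 20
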